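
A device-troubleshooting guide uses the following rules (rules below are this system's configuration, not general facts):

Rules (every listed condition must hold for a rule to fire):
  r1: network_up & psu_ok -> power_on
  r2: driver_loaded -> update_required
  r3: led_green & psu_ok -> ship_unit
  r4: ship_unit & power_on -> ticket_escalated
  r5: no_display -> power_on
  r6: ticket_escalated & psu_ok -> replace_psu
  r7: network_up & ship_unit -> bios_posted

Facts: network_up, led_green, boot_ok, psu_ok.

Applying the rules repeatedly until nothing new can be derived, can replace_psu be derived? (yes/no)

yes

[1] r1 [network_up & psu_ok -> power_on]; r3 [led_green & psu_ok -> ship_unit]. ⇒ new: power_on, ship_unit.
[2] r4 [ship_unit & power_on -> ticket_escalated]; r7 [network_up & ship_unit -> bios_posted]. ⇒ new: ticket_escalated, bios_posted.
[3] r6 [ticket_escalated & psu_ok -> replace_psu]. ⇒ new: replace_psu.
replace_psu appears in round 3, so it is derivable.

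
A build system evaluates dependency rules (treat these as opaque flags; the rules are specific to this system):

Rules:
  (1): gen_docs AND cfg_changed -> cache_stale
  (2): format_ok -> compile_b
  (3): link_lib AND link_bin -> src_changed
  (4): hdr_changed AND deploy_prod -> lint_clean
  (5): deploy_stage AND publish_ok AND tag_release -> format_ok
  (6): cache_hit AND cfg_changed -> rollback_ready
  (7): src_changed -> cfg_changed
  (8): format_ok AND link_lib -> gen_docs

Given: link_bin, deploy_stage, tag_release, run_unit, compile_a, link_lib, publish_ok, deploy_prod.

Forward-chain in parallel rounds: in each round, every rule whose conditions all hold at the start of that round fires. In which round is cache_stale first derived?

[1] (3) [link_lib AND link_bin -> src_changed]; (5) [deploy_stage AND publish_ok AND tag_release -> format_ok]. ⇒ new: src_changed, format_ok.
[2] (2) [format_ok -> compile_b]; (7) [src_changed -> cfg_changed]; (8) [format_ok AND link_lib -> gen_docs]. ⇒ new: compile_b, cfg_changed, gen_docs.
[3] (1) [gen_docs AND cfg_changed -> cache_stale]. ⇒ new: cache_stale.
cache_stale first appears in round 3.

3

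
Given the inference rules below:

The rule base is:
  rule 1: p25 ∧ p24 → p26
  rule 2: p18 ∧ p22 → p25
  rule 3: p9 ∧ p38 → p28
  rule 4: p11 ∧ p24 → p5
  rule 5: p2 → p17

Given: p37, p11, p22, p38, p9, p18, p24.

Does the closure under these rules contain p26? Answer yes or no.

Round 1: rule 2 [p18 ∧ p22 → p25]; rule 3 [p9 ∧ p38 → p28]; rule 4 [p11 ∧ p24 → p5]. Adds p25, p28, p5.
Round 2: rule 1 [p25 ∧ p24 → p26]. Adds p26.
p26 appears in round 2, so it is derivable.

yes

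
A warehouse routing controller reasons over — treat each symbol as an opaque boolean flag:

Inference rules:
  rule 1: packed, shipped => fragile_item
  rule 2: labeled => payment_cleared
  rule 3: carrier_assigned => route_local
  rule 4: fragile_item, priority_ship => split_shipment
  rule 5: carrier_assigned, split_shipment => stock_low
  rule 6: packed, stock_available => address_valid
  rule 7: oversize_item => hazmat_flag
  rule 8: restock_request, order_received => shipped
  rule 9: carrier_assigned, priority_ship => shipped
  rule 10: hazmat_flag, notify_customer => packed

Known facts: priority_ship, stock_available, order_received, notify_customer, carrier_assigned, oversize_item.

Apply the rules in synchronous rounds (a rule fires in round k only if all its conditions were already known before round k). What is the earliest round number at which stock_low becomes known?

5

Round 1: rule 3 [carrier_assigned => route_local]; rule 7 [oversize_item => hazmat_flag]; rule 9 [carrier_assigned, priority_ship => shipped]. New: route_local, hazmat_flag, shipped.
Round 2: rule 10 [hazmat_flag, notify_customer => packed]. New: packed.
Round 3: rule 1 [packed, shipped => fragile_item]; rule 6 [packed, stock_available => address_valid]. New: fragile_item, address_valid.
Round 4: rule 4 [fragile_item, priority_ship => split_shipment]. New: split_shipment.
Round 5: rule 5 [carrier_assigned, split_shipment => stock_low]. New: stock_low.
stock_low first appears in round 5.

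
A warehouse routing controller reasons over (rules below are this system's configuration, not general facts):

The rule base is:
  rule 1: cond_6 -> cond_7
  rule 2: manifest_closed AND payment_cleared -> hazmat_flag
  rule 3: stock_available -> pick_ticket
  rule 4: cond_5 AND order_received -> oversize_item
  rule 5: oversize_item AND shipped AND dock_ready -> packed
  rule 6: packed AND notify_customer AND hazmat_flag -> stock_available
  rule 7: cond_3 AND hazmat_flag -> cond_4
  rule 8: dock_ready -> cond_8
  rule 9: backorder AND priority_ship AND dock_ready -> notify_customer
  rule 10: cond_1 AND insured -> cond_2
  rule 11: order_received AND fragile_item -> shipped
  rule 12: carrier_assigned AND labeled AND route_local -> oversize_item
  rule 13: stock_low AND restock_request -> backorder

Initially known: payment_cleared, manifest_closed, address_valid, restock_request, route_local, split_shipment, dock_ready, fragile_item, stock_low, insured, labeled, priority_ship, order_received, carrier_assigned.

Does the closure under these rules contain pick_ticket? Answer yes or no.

Round 1 — rule 2, rule 8, rule 11, rule 12, rule 13, derive hazmat_flag, cond_8, shipped, oversize_item, backorder.
Round 2 — rule 5, rule 9, derive packed, notify_customer.
Round 3 — rule 6, derive stock_available.
Round 4 — rule 3, derive pick_ticket.
pick_ticket appears in round 4, so it is derivable.

yes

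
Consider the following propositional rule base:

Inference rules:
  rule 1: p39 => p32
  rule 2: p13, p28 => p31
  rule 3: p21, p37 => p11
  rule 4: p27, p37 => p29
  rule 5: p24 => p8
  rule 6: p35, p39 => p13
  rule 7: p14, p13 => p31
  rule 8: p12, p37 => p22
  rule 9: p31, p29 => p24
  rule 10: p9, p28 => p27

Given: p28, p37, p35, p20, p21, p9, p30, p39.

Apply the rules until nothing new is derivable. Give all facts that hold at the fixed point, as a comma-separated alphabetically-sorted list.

p11, p13, p20, p21, p24, p27, p28, p29, p30, p31, p32, p35, p37, p39, p8, p9

Round 1 — rule 1, rule 3, rule 6, rule 10, derive p32, p11, p13, p27.
Round 2 — rule 2, rule 4, derive p31, p29.
Round 3 — rule 9, derive p24.
Round 4 — rule 5, derive p8.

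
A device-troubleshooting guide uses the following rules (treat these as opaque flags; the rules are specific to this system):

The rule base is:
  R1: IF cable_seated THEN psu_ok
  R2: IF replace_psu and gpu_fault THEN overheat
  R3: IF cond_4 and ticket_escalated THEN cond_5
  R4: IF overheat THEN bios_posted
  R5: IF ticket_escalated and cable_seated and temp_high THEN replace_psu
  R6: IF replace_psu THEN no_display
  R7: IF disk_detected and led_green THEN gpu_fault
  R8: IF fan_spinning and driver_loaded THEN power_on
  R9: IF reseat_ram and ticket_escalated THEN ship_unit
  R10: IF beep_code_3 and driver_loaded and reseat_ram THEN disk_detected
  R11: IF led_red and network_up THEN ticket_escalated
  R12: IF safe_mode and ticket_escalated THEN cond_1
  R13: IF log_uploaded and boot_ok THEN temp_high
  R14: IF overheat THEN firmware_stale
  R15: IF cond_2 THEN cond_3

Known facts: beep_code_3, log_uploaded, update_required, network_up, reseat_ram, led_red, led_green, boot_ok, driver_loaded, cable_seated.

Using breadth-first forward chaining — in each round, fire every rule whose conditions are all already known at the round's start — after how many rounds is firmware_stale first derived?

4

Round 1 — R1, R10, R11, R13, derive psu_ok, disk_detected, ticket_escalated, temp_high.
Round 2 — R5, R7, R9, derive replace_psu, gpu_fault, ship_unit.
Round 3 — R2, R6, derive overheat, no_display.
Round 4 — R4, R14, derive bios_posted, firmware_stale.
firmware_stale first appears in round 4.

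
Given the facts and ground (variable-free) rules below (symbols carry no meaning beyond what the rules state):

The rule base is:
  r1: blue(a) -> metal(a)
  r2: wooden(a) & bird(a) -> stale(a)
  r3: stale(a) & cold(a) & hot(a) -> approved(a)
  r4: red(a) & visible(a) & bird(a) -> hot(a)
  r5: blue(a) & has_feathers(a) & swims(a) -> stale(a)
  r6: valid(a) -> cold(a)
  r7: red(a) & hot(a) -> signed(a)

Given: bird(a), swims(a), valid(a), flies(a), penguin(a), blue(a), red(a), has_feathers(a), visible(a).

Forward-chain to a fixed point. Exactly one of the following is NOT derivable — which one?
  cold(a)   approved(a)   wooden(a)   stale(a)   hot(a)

Round 1 fires r1, r4, r5, r6, giving metal(a), hot(a), stale(a), cold(a).
Round 2 fires r3, r7, giving approved(a), signed(a).
Derived: stale(a) (round 1), cold(a) (round 1), approved(a) (round 2), hot(a) (round 1). wooden(a) never appears in any round.

wooden(a)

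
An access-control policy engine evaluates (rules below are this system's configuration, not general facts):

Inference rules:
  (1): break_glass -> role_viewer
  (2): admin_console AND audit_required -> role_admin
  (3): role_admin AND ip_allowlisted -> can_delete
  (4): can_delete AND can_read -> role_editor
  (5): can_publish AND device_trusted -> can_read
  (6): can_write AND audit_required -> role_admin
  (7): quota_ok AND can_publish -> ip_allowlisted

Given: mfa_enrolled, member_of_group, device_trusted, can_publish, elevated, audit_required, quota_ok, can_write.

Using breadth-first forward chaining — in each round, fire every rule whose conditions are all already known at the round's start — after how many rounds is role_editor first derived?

3

[1] (5) [can_publish AND device_trusted -> can_read]; (6) [can_write AND audit_required -> role_admin]; (7) [quota_ok AND can_publish -> ip_allowlisted]. ⇒ new: can_read, role_admin, ip_allowlisted.
[2] (3) [role_admin AND ip_allowlisted -> can_delete]. ⇒ new: can_delete.
[3] (4) [can_delete AND can_read -> role_editor]. ⇒ new: role_editor.
role_editor first appears in round 3.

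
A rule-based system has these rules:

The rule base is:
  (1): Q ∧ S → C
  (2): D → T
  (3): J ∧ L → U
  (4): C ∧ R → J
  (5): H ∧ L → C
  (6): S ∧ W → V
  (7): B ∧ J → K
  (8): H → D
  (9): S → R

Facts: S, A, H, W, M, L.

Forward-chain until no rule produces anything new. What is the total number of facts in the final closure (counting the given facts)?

Round 1: (5) [H ∧ L → C]; (6) [S ∧ W → V]; (8) [H → D]; (9) [S → R]. New: C, V, D, R.
Round 2: (2) [D → T]; (4) [C ∧ R → J]. New: T, J.
Round 3: (3) [J ∧ L → U]. New: U.
Closure: {A, C, D, H, J, L, M, R, S, T, U, V, W} — 13 facts.

13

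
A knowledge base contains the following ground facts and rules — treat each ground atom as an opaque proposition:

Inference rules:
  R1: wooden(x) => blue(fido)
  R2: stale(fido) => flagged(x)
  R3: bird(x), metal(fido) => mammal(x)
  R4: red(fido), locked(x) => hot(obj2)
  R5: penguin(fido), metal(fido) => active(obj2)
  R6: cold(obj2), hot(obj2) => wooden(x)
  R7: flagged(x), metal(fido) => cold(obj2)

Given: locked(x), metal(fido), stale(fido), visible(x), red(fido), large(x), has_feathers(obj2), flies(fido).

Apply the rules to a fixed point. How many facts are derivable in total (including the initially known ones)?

Round 1 — R2, R4, derive flagged(x), hot(obj2).
Round 2 — R7, derive cold(obj2).
Round 3 — R6, derive wooden(x).
Round 4 — R1, derive blue(fido).
Closure: {blue(fido), cold(obj2), flagged(x), flies(fido), has_feathers(obj2), hot(obj2), large(x), locked(x), metal(fido), red(fido), stale(fido), visible(x), wooden(x)} — 13 facts.

13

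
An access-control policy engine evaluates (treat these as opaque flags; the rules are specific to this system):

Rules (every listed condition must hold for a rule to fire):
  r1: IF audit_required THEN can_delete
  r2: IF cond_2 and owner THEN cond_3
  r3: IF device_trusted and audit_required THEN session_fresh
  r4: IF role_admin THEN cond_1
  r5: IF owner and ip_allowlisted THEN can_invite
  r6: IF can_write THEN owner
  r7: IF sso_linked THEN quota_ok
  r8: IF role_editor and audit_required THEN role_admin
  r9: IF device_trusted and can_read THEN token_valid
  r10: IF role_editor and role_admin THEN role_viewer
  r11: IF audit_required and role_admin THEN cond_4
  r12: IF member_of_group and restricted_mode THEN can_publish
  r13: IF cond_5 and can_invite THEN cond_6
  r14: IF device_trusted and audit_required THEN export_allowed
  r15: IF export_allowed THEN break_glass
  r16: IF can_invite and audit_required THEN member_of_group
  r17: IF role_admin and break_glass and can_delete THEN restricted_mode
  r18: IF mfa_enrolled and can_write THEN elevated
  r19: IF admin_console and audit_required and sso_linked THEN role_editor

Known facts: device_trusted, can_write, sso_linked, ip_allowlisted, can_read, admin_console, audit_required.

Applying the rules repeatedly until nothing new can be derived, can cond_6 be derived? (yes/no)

Round 1 — r1, r3, r6, r7, r9, r14, r19, derive can_delete, session_fresh, owner, quota_ok, token_valid, export_allowed, role_editor.
Round 2 — r5, r8, r15, derive can_invite, role_admin, break_glass.
Round 3 — r4, r10, r11, r16, r17, derive cond_1, role_viewer, cond_4, member_of_group, restricted_mode.
Round 4 — r12, derive can_publish.
Fixed point reached. cond_6 is concluded only by r13; r13 needs cond_5 (never derived).

no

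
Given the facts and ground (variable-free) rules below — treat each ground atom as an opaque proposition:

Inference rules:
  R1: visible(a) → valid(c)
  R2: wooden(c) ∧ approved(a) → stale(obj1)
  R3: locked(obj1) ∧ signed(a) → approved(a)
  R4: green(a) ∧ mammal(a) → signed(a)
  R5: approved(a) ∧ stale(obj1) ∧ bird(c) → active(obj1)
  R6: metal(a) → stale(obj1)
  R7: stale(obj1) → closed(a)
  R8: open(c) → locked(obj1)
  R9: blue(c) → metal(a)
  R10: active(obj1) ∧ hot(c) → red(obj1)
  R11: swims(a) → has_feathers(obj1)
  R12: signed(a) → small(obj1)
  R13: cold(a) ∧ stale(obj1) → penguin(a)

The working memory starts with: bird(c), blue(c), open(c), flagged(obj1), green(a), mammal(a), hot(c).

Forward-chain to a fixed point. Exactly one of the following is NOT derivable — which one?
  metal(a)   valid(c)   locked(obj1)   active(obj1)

Round 1: R4 [green(a) ∧ mammal(a) → signed(a)]; R8 [open(c) → locked(obj1)]; R9 [blue(c) → metal(a)]. New: signed(a), locked(obj1), metal(a).
Round 2: R3 [locked(obj1) ∧ signed(a) → approved(a)]; R6 [metal(a) → stale(obj1)]; R12 [signed(a) → small(obj1)]. New: approved(a), stale(obj1), small(obj1).
Round 3: R5 [approved(a) ∧ stale(obj1) ∧ bird(c) → active(obj1)]; R7 [stale(obj1) → closed(a)]. New: active(obj1), closed(a).
Round 4: R10 [active(obj1) ∧ hot(c) → red(obj1)]. New: red(obj1).
Derived: metal(a) (round 1), active(obj1) (round 3), locked(obj1) (round 1). valid(c) never appears in any round.

valid(c)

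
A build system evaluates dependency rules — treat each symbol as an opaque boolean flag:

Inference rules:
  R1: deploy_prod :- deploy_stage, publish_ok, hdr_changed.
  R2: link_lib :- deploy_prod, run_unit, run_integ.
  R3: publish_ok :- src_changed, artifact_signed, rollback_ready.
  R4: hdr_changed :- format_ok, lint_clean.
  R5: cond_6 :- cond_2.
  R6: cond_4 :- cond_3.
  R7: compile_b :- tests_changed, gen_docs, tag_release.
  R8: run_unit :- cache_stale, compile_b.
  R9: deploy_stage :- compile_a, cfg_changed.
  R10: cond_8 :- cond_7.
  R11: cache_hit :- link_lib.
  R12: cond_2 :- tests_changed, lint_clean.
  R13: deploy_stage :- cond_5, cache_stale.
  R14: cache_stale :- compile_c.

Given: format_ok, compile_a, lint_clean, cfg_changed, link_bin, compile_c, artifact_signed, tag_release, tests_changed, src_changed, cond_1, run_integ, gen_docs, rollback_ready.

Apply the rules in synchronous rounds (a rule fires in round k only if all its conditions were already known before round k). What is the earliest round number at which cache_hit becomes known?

Round 1 fires R3, R4, R7, R9, R12, R14, giving publish_ok, hdr_changed, compile_b, deploy_stage, cond_2, cache_stale.
Round 2 fires R1, R5, R8, giving deploy_prod, cond_6, run_unit.
Round 3 fires R2, giving link_lib.
Round 4 fires R11, giving cache_hit.
cache_hit first appears in round 4.

4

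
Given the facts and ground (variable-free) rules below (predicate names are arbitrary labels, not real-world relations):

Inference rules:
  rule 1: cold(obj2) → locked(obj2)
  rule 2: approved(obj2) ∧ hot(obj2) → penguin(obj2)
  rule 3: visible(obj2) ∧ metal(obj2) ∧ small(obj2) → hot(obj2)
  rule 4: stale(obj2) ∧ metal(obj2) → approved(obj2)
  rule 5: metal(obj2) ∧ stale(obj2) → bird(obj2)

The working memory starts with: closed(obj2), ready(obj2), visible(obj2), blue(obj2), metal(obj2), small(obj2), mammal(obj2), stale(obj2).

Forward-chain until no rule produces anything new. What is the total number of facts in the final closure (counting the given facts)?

12

Round 1 fires rule 3, rule 4, rule 5, giving hot(obj2), approved(obj2), bird(obj2).
Round 2 fires rule 2, giving penguin(obj2).
Closure: {approved(obj2), bird(obj2), blue(obj2), closed(obj2), hot(obj2), mammal(obj2), metal(obj2), penguin(obj2), ready(obj2), small(obj2), stale(obj2), visible(obj2)} — 12 facts.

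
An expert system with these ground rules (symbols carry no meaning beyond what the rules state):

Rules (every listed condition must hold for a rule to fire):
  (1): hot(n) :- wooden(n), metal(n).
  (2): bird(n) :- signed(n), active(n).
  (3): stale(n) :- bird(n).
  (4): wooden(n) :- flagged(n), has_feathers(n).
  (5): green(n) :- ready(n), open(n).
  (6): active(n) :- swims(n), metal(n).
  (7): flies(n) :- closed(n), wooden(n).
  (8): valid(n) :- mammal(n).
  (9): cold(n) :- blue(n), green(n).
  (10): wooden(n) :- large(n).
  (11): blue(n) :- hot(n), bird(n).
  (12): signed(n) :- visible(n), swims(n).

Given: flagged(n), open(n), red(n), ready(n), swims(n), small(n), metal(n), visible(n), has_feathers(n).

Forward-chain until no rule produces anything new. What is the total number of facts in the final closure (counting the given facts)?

18

Round 1 fires (4), (5), (6), (12), giving wooden(n), green(n), active(n), signed(n).
Round 2 fires (1), (2), giving hot(n), bird(n).
Round 3 fires (3), (11), giving stale(n), blue(n).
Round 4 fires (9), giving cold(n).
Closure: {active(n), bird(n), blue(n), cold(n), flagged(n), green(n), has_feathers(n), hot(n), metal(n), open(n), ready(n), red(n), signed(n), small(n), stale(n), swims(n), visible(n), wooden(n)} — 18 facts.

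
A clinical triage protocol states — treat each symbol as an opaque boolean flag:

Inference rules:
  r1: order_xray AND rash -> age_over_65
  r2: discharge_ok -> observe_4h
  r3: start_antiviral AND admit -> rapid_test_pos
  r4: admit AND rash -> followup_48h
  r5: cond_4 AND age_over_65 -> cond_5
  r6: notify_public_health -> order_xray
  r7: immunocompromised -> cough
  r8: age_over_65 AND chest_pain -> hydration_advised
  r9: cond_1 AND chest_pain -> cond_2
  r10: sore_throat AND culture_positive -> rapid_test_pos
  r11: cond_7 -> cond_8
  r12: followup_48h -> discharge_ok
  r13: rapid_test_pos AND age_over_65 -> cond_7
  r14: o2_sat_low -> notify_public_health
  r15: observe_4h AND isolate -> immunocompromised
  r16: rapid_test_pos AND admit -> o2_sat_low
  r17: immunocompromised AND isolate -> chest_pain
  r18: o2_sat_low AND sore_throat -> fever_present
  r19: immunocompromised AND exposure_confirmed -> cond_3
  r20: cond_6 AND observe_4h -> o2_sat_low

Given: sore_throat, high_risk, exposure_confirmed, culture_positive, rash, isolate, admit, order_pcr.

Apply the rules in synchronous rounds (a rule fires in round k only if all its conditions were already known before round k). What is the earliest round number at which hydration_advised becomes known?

[1] r4 [admit AND rash -> followup_48h]; r10 [sore_throat AND culture_positive -> rapid_test_pos]. ⇒ new: followup_48h, rapid_test_pos.
[2] r12 [followup_48h -> discharge_ok]; r16 [rapid_test_pos AND admit -> o2_sat_low]. ⇒ new: discharge_ok, o2_sat_low.
[3] r2 [discharge_ok -> observe_4h]; r14 [o2_sat_low -> notify_public_health]; r18 [o2_sat_low AND sore_throat -> fever_present]. ⇒ new: observe_4h, notify_public_health, fever_present.
[4] r6 [notify_public_health -> order_xray]; r15 [observe_4h AND isolate -> immunocompromised]. ⇒ new: order_xray, immunocompromised.
[5] r1 [order_xray AND rash -> age_over_65]; r7 [immunocompromised -> cough]; r17 [immunocompromised AND isolate -> chest_pain]; r19 [immunocompromised AND exposure_confirmed -> cond_3]. ⇒ new: age_over_65, cough, chest_pain, cond_3.
[6] r8 [age_over_65 AND chest_pain -> hydration_advised]; r13 [rapid_test_pos AND age_over_65 -> cond_7]. ⇒ new: hydration_advised, cond_7.
hydration_advised first appears in round 6.

6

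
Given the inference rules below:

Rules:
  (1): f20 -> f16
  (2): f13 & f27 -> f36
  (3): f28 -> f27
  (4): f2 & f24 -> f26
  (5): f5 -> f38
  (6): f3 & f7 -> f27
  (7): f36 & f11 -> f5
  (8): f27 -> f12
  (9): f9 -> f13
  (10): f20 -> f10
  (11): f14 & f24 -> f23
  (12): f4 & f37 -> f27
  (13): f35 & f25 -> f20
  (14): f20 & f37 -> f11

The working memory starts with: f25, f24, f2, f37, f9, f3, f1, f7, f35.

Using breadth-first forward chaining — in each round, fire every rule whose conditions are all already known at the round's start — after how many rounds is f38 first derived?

[1] (4) [f2 & f24 -> f26]; (6) [f3 & f7 -> f27]; (9) [f9 -> f13]; (13) [f35 & f25 -> f20]. ⇒ new: f26, f27, f13, f20.
[2] (1) [f20 -> f16]; (2) [f13 & f27 -> f36]; (8) [f27 -> f12]; (10) [f20 -> f10]; (14) [f20 & f37 -> f11]. ⇒ new: f16, f36, f12, f10, f11.
[3] (7) [f36 & f11 -> f5]. ⇒ new: f5.
[4] (5) [f5 -> f38]. ⇒ new: f38.
f38 first appears in round 4.

4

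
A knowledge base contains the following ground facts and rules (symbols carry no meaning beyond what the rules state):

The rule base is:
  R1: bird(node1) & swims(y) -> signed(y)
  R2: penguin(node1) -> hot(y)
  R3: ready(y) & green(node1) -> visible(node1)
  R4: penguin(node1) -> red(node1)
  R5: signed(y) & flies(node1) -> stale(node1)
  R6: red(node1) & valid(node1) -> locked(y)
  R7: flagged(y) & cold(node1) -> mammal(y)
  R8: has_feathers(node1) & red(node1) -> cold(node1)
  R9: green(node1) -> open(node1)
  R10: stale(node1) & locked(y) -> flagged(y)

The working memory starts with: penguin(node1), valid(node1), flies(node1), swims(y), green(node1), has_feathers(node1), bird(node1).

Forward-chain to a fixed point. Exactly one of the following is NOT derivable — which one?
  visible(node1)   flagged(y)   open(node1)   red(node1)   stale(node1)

visible(node1)

Round 1: R1 [bird(node1) & swims(y) -> signed(y)]; R2 [penguin(node1) -> hot(y)]; R4 [penguin(node1) -> red(node1)]; R9 [green(node1) -> open(node1)]. New: signed(y), hot(y), red(node1), open(node1).
Round 2: R5 [signed(y) & flies(node1) -> stale(node1)]; R6 [red(node1) & valid(node1) -> locked(y)]; R8 [has_feathers(node1) & red(node1) -> cold(node1)]. New: stale(node1), locked(y), cold(node1).
Round 3: R10 [stale(node1) & locked(y) -> flagged(y)]. New: flagged(y).
Round 4: R7 [flagged(y) & cold(node1) -> mammal(y)]. New: mammal(y).
Derived: open(node1) (round 1), red(node1) (round 1), stale(node1) (round 2), flagged(y) (round 3). visible(node1) never appears in any round.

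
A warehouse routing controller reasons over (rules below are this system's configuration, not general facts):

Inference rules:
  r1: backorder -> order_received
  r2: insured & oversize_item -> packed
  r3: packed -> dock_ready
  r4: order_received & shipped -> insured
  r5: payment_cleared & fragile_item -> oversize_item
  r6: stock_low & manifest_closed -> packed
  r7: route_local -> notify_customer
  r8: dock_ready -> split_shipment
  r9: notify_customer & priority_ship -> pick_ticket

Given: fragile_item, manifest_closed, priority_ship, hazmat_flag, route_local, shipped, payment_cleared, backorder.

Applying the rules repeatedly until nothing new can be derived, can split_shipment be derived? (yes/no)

yes

Round 1: r1 [backorder -> order_received]; r5 [payment_cleared & fragile_item -> oversize_item]; r7 [route_local -> notify_customer]. New: order_received, oversize_item, notify_customer.
Round 2: r4 [order_received & shipped -> insured]; r9 [notify_customer & priority_ship -> pick_ticket]. New: insured, pick_ticket.
Round 3: r2 [insured & oversize_item -> packed]. New: packed.
Round 4: r3 [packed -> dock_ready]. New: dock_ready.
Round 5: r8 [dock_ready -> split_shipment]. New: split_shipment.
split_shipment appears in round 5, so it is derivable.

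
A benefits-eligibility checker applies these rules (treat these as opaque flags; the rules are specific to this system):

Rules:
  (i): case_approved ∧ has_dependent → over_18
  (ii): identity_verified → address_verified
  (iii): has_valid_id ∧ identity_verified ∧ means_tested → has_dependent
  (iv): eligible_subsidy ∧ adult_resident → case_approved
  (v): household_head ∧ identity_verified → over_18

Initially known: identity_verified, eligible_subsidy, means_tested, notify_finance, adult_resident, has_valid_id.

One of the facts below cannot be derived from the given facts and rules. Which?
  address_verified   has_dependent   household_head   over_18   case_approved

[1] (ii) [identity_verified → address_verified]; (iii) [has_valid_id ∧ identity_verified ∧ means_tested → has_dependent]; (iv) [eligible_subsidy ∧ adult_resident → case_approved]. ⇒ new: address_verified, has_dependent, case_approved.
[2] (i) [case_approved ∧ has_dependent → over_18]. ⇒ new: over_18.
Derived: over_18 (round 2), case_approved (round 1), address_verified (round 1), has_dependent (round 1). household_head never appears in any round.

household_head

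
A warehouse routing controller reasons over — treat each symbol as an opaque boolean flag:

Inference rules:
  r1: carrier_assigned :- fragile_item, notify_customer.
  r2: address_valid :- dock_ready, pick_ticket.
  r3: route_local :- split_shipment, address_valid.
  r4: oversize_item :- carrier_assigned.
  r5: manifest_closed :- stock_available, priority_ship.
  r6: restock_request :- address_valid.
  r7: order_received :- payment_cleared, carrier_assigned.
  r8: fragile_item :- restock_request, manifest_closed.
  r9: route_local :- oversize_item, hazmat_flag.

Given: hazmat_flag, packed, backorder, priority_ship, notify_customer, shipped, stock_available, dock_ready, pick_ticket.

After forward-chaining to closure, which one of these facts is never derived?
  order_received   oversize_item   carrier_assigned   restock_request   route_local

Round 1: r2 [address_valid :- dock_ready, pick_ticket.]; r5 [manifest_closed :- stock_available, priority_ship.]. Adds address_valid, manifest_closed.
Round 2: r6 [restock_request :- address_valid.]. Adds restock_request.
Round 3: r8 [fragile_item :- restock_request, manifest_closed.]. Adds fragile_item.
Round 4: r1 [carrier_assigned :- fragile_item, notify_customer.]. Adds carrier_assigned.
Round 5: r4 [oversize_item :- carrier_assigned.]. Adds oversize_item.
Round 6: r9 [route_local :- oversize_item, hazmat_flag.]. Adds route_local.
Derived: route_local (round 6), oversize_item (round 5), restock_request (round 2), carrier_assigned (round 4). order_received never appears in any round.

order_received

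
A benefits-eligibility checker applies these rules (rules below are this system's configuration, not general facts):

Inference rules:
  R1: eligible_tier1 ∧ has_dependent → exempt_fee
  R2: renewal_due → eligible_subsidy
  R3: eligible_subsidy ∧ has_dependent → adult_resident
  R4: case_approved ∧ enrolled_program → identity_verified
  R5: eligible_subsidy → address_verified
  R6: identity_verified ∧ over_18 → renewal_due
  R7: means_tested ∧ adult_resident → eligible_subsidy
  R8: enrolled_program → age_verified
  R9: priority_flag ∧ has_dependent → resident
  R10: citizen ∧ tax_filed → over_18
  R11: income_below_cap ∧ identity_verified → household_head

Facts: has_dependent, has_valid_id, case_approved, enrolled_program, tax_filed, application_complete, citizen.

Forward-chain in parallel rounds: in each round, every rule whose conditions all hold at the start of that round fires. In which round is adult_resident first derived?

Round 1: R4 [case_approved ∧ enrolled_program → identity_verified]; R8 [enrolled_program → age_verified]; R10 [citizen ∧ tax_filed → over_18]. Adds identity_verified, age_verified, over_18.
Round 2: R6 [identity_verified ∧ over_18 → renewal_due]. Adds renewal_due.
Round 3: R2 [renewal_due → eligible_subsidy]. Adds eligible_subsidy.
Round 4: R3 [eligible_subsidy ∧ has_dependent → adult_resident]; R5 [eligible_subsidy → address_verified]. Adds adult_resident, address_verified.
adult_resident first appears in round 4.

4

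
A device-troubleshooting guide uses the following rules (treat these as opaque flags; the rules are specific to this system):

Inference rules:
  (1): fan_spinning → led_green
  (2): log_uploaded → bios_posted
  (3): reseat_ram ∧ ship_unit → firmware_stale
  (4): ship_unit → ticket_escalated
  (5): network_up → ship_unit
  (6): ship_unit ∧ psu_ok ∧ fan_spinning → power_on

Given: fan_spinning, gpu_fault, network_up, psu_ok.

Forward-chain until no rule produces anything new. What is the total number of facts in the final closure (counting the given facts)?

8

[1] (1) [fan_spinning → led_green]; (5) [network_up → ship_unit]. ⇒ new: led_green, ship_unit.
[2] (4) [ship_unit → ticket_escalated]; (6) [ship_unit ∧ psu_ok ∧ fan_spinning → power_on]. ⇒ new: ticket_escalated, power_on.
Closure: {fan_spinning, gpu_fault, led_green, network_up, power_on, psu_ok, ship_unit, ticket_escalated} — 8 facts.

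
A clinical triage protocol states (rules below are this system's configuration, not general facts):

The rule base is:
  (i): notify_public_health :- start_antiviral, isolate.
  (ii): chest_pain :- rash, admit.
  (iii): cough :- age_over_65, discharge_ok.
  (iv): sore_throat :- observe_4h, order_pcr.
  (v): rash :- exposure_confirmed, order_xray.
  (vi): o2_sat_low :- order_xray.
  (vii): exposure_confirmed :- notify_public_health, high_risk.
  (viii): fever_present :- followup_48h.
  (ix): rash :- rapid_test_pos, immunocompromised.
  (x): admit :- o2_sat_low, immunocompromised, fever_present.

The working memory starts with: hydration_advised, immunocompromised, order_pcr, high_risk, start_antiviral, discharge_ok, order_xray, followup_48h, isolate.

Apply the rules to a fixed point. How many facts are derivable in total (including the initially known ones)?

16

Round 1: (i) [notify_public_health :- start_antiviral, isolate.]; (vi) [o2_sat_low :- order_xray.]; (viii) [fever_present :- followup_48h.]. Adds notify_public_health, o2_sat_low, fever_present.
Round 2: (vii) [exposure_confirmed :- notify_public_health, high_risk.]; (x) [admit :- o2_sat_low, immunocompromised, fever_present.]. Adds exposure_confirmed, admit.
Round 3: (v) [rash :- exposure_confirmed, order_xray.]. Adds rash.
Round 4: (ii) [chest_pain :- rash, admit.]. Adds chest_pain.
Closure: {admit, chest_pain, discharge_ok, exposure_confirmed, fever_present, followup_48h, high_risk, hydration_advised, immunocompromised, isolate, notify_public_health, o2_sat_low, order_pcr, order_xray, rash, start_antiviral} — 16 facts.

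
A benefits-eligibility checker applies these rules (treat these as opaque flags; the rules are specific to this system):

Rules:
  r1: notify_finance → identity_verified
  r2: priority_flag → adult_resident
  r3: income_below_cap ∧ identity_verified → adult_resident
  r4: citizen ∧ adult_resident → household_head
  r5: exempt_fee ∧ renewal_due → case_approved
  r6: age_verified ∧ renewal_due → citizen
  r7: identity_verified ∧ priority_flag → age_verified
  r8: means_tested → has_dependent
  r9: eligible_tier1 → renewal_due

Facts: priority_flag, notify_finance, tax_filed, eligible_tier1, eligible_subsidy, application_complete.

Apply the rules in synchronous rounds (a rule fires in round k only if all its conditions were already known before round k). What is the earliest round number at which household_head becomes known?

4

Round 1: r1 [notify_finance → identity_verified]; r2 [priority_flag → adult_resident]; r9 [eligible_tier1 → renewal_due]. Adds identity_verified, adult_resident, renewal_due.
Round 2: r7 [identity_verified ∧ priority_flag → age_verified]. Adds age_verified.
Round 3: r6 [age_verified ∧ renewal_due → citizen]. Adds citizen.
Round 4: r4 [citizen ∧ adult_resident → household_head]. Adds household_head.
household_head first appears in round 4.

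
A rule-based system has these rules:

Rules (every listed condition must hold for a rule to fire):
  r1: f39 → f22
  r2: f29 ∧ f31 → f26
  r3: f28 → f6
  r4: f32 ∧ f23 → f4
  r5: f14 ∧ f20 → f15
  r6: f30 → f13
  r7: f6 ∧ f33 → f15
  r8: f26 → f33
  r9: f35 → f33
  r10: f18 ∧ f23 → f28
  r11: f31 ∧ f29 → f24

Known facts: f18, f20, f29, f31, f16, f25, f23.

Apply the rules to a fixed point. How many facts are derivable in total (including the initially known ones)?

[1] r2 [f29 ∧ f31 → f26]; r10 [f18 ∧ f23 → f28]; r11 [f31 ∧ f29 → f24]. ⇒ new: f26, f28, f24.
[2] r3 [f28 → f6]; r8 [f26 → f33]. ⇒ new: f6, f33.
[3] r7 [f6 ∧ f33 → f15]. ⇒ new: f15.
Closure: {f15, f16, f18, f20, f23, f24, f25, f26, f28, f29, f31, f33, f6} — 13 facts.

13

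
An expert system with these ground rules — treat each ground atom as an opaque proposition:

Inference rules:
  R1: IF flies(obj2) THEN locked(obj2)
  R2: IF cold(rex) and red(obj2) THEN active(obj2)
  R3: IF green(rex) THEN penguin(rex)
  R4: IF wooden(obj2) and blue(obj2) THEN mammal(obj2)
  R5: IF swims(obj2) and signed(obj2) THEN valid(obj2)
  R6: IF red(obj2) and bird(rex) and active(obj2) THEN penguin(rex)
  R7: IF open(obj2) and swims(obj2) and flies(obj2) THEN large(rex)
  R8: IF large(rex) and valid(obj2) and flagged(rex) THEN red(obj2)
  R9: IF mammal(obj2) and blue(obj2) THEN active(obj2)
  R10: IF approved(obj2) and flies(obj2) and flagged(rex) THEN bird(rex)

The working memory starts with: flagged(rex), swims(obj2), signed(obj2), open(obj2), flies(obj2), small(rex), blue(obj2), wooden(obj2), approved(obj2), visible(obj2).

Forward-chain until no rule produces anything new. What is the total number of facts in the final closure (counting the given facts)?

Round 1: R1 [IF flies(obj2) THEN locked(obj2)]; R4 [IF wooden(obj2) and blue(obj2) THEN mammal(obj2)]; R5 [IF swims(obj2) and signed(obj2) THEN valid(obj2)]; R7 [IF open(obj2) and swims(obj2) and flies(obj2) THEN large(rex)]; R10 [IF approved(obj2) and flies(obj2) and flagged(rex) THEN bird(rex)]. New: locked(obj2), mammal(obj2), valid(obj2), large(rex), bird(rex).
Round 2: R8 [IF large(rex) and valid(obj2) and flagged(rex) THEN red(obj2)]; R9 [IF mammal(obj2) and blue(obj2) THEN active(obj2)]. New: red(obj2), active(obj2).
Round 3: R6 [IF red(obj2) and bird(rex) and active(obj2) THEN penguin(rex)]. New: penguin(rex).
Closure: {active(obj2), approved(obj2), bird(rex), blue(obj2), flagged(rex), flies(obj2), large(rex), locked(obj2), mammal(obj2), open(obj2), penguin(rex), red(obj2), signed(obj2), small(rex), swims(obj2), valid(obj2), visible(obj2), wooden(obj2)} — 18 facts.

18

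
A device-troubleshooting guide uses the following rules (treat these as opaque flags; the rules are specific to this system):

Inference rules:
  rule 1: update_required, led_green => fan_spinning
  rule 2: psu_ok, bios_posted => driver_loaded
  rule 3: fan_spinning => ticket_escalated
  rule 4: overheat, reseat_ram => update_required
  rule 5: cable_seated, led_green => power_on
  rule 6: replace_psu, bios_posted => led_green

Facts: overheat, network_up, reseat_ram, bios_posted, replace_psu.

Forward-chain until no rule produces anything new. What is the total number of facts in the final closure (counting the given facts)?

9

[1] rule 4 [overheat, reseat_ram => update_required]; rule 6 [replace_psu, bios_posted => led_green]. ⇒ new: update_required, led_green.
[2] rule 1 [update_required, led_green => fan_spinning]. ⇒ new: fan_spinning.
[3] rule 3 [fan_spinning => ticket_escalated]. ⇒ new: ticket_escalated.
Closure: {bios_posted, fan_spinning, led_green, network_up, overheat, replace_psu, reseat_ram, ticket_escalated, update_required} — 9 facts.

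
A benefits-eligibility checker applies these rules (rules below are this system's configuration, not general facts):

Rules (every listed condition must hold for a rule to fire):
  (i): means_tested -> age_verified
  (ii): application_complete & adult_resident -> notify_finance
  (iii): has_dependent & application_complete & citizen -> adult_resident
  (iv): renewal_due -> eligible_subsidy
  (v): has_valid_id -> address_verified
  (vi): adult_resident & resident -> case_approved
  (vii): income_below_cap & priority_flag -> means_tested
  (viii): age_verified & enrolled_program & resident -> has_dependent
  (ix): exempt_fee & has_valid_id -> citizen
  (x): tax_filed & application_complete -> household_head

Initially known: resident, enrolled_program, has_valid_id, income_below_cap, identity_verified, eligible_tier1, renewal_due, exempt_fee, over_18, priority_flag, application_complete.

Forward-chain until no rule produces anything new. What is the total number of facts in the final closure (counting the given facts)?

Round 1: (iv) [renewal_due -> eligible_subsidy]; (v) [has_valid_id -> address_verified]; (vii) [income_below_cap & priority_flag -> means_tested]; (ix) [exempt_fee & has_valid_id -> citizen]. Adds eligible_subsidy, address_verified, means_tested, citizen.
Round 2: (i) [means_tested -> age_verified]. Adds age_verified.
Round 3: (viii) [age_verified & enrolled_program & resident -> has_dependent]. Adds has_dependent.
Round 4: (iii) [has_dependent & application_complete & citizen -> adult_resident]. Adds adult_resident.
Round 5: (ii) [application_complete & adult_resident -> notify_finance]; (vi) [adult_resident & resident -> case_approved]. Adds notify_finance, case_approved.
Closure: {address_verified, adult_resident, age_verified, application_complete, case_approved, citizen, eligible_subsidy, eligible_tier1, enrolled_program, exempt_fee, has_dependent, has_valid_id, identity_verified, income_below_cap, means_tested, notify_finance, over_18, priority_flag, renewal_due, resident} — 20 facts.

20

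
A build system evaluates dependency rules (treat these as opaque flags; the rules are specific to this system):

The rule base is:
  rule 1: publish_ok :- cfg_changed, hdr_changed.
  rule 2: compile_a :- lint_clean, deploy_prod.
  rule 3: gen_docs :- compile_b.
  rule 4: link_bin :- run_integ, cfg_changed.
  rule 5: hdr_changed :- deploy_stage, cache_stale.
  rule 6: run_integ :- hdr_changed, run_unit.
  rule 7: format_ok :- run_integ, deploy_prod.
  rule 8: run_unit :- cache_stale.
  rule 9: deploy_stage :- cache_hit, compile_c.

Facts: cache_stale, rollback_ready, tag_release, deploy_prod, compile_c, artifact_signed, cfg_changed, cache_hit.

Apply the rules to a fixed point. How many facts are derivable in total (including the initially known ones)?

Round 1 — rule 8, rule 9, derive run_unit, deploy_stage.
Round 2 — rule 5, derive hdr_changed.
Round 3 — rule 1, rule 6, derive publish_ok, run_integ.
Round 4 — rule 4, rule 7, derive link_bin, format_ok.
Closure: {artifact_signed, cache_hit, cache_stale, cfg_changed, compile_c, deploy_prod, deploy_stage, format_ok, hdr_changed, link_bin, publish_ok, rollback_ready, run_integ, run_unit, tag_release} — 15 facts.

15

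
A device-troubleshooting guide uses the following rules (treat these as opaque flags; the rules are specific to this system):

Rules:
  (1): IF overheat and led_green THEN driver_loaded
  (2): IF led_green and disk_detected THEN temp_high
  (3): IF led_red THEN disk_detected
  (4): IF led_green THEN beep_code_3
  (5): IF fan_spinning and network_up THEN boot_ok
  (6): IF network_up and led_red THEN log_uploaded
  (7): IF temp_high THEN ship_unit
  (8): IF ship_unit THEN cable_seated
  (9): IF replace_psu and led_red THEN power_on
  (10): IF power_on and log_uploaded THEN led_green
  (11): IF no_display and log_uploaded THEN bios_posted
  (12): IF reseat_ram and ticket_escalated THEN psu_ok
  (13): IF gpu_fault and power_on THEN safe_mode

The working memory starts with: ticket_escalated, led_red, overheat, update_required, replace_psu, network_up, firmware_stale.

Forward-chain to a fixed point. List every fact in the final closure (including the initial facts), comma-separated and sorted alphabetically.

beep_code_3, cable_seated, disk_detected, driver_loaded, firmware_stale, led_green, led_red, log_uploaded, network_up, overheat, power_on, replace_psu, ship_unit, temp_high, ticket_escalated, update_required

Round 1: (3) [IF led_red THEN disk_detected]; (6) [IF network_up and led_red THEN log_uploaded]; (9) [IF replace_psu and led_red THEN power_on]. Adds disk_detected, log_uploaded, power_on.
Round 2: (10) [IF power_on and log_uploaded THEN led_green]. Adds led_green.
Round 3: (1) [IF overheat and led_green THEN driver_loaded]; (2) [IF led_green and disk_detected THEN temp_high]; (4) [IF led_green THEN beep_code_3]. Adds driver_loaded, temp_high, beep_code_3.
Round 4: (7) [IF temp_high THEN ship_unit]. Adds ship_unit.
Round 5: (8) [IF ship_unit THEN cable_seated]. Adds cable_seated.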